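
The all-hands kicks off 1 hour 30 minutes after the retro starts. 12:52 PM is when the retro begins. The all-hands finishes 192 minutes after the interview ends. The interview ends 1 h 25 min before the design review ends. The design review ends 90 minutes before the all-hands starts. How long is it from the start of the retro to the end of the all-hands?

The all-hands starts at 12:52 PM + 90 min = 2:22 PM.
The design review ends at 2:22 PM − 90 min = 12:52 PM.
The interview ends at 12:52 PM − 85 min = 11:27 AM.
The all-hands ends at 11:27 AM + 192 min = 2:39 PM.
From 12:52 PM to 2:39 PM is 1 h 47 min.

1 h 47 min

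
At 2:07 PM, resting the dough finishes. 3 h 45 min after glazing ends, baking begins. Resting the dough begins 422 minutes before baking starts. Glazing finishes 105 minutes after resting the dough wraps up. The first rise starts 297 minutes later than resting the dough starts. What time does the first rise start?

5:32 PM

Glazing ends at 2:07 PM + 105 min = 3:52 PM.
Baking starts at 3:52 PM + 225 min = 7:37 PM.
Resting the dough starts at 7:37 PM − 422 min = 12:35 PM.
The first rise starts at 12:35 PM + 297 min = 5:32 PM.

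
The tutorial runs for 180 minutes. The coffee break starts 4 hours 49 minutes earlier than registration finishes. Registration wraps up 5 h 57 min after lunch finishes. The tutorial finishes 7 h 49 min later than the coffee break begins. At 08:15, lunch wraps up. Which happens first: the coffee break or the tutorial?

the coffee break

Registration ends at 08:15 + 357 min = 14:12.
The coffee break starts at 14:12 − 289 min = 09:23.
The tutorial ends at 09:23 + 469 min = 17:12.
The tutorial starts at 17:12 − 180 min = 14:12.
The coffee break starts at 09:23 and the tutorial starts at 14:12, so the coffee break is first.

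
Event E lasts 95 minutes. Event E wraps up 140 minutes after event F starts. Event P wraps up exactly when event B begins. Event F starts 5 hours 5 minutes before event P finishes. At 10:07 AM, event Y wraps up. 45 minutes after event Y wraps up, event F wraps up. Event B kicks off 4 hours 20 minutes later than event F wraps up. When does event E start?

Event F ends at 10:07 AM + 45 min = 10:52 AM.
Event B starts at 10:52 AM + 260 min = 3:12 PM.
So event P ends at 3:12 PM.
Event F starts at 3:12 PM − 305 min = 10:07 AM.
Event E ends at 10:07 AM + 140 min = 12:27 PM.
Event E starts at 12:27 PM − 95 min = 10:52 AM.

10:52 AM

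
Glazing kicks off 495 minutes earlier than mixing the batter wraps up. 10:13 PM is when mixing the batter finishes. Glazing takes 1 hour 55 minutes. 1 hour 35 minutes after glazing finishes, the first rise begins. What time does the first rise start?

Glazing starts at 10:13 PM − 495 min = 1:58 PM.
Glazing ends at 1:58 PM + 115 min = 3:53 PM.
The first rise starts at 3:53 PM + 95 min = 5:28 PM.

5:28 PM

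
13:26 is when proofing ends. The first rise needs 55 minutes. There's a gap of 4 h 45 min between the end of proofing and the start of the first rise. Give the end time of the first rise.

19:06

The first rise starts at 13:26 + 285 min = 18:11.
The first rise ends at 18:11 + 55 min = 19:06.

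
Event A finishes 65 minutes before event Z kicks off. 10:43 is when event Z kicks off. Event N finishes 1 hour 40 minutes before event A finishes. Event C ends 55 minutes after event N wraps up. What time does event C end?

Event A ends at 10:43 − 65 min = 09:38.
Event N ends at 09:38 − 100 min = 07:58.
Event C ends at 07:58 + 55 min = 08:53.

08:53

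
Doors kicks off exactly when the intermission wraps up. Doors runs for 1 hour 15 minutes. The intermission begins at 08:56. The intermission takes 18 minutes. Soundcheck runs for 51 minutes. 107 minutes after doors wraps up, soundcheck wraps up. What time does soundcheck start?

11:25

The intermission ends at 08:56 + 18 min = 09:14.
So doors starts at 09:14.
Doors ends at 09:14 + 75 min = 10:29.
Soundcheck ends at 10:29 + 107 min = 12:16.
Soundcheck starts at 12:16 − 51 min = 11:25.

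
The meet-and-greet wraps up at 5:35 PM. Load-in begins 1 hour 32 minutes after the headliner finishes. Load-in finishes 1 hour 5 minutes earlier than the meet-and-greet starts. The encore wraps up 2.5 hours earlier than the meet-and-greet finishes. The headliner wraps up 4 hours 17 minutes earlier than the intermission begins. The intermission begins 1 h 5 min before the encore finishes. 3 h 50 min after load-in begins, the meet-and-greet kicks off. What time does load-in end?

2:00 PM

The encore ends at 5:35 PM − 150 min = 3:05 PM.
The intermission starts at 3:05 PM − 65 min = 2:00 PM.
The headliner ends at 2:00 PM − 257 min = 9:43 AM.
Load-in starts at 9:43 AM + 92 min = 11:15 AM.
The meet-and-greet starts at 11:15 AM + 230 min = 3:05 PM.
Load-in ends at 3:05 PM − 65 min = 2:00 PM.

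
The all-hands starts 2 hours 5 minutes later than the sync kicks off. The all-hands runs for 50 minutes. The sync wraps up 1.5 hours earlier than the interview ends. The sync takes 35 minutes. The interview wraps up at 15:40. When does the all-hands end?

16:30

The sync ends at 15:40 − 90 min = 14:10.
The sync starts at 14:10 − 35 min = 13:35.
The all-hands starts at 13:35 + 125 min = 15:40.
The all-hands ends at 15:40 + 50 min = 16:30.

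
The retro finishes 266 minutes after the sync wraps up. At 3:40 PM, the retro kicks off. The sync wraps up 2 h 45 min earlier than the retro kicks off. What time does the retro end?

The sync ends at 3:40 PM − 165 min = 12:55 PM.
The retro ends at 12:55 PM + 266 min = 5:21 PM.

5:21 PM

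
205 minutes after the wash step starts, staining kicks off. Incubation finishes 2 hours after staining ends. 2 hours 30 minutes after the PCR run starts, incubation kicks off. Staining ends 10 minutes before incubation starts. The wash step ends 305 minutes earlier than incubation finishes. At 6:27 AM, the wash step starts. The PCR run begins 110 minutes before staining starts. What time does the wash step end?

Staining starts at 6:27 AM + 205 min = 9:52 AM.
The PCR run starts at 9:52 AM − 110 min = 8:02 AM.
Incubation starts at 8:02 AM + 150 min = 10:32 AM.
Staining ends at 10:32 AM − 10 min = 10:22 AM.
Incubation ends at 10:22 AM + 120 min = 12:22 PM.
The wash step ends at 12:22 PM − 305 min = 7:17 AM.

7:17 AM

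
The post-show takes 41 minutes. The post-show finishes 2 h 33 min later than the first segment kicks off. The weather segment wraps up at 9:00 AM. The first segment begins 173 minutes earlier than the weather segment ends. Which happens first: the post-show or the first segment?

The first segment starts at 9:00 AM − 173 min = 6:07 AM.
The post-show ends at 6:07 AM + 153 min = 8:40 AM.
The post-show starts at 8:40 AM − 41 min = 7:59 AM.
The post-show starts at 7:59 AM and the first segment starts at 6:07 AM, so the first segment is first.

the first segment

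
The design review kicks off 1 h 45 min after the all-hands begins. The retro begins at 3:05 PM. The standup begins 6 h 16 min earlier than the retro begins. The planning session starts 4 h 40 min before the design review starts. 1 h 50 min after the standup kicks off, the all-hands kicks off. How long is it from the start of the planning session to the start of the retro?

The standup starts at 3:05 PM − 376 min = 8:49 AM.
The all-hands starts at 8:49 AM + 110 min = 10:39 AM.
The design review starts at 10:39 AM + 105 min = 12:24 PM.
The planning session starts at 12:24 PM − 280 min = 7:44 AM.
From 7:44 AM to 3:05 PM is 7 h 21 min.

7 h 21 min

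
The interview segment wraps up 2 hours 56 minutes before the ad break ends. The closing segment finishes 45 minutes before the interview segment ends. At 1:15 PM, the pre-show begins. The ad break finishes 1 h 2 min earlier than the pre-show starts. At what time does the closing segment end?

The ad break ends at 1:15 PM − 62 min = 12:13 PM.
The interview segment ends at 12:13 PM − 176 min = 9:17 AM.
The closing segment ends at 9:17 AM − 45 min = 8:32 AM.

8:32 AM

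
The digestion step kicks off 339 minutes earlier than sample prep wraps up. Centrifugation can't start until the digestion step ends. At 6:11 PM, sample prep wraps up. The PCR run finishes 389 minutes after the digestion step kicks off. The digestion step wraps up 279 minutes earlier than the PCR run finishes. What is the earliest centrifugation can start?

The digestion step starts at 6:11 PM − 339 min = 12:32 PM.
The PCR run ends at 12:32 PM + 389 min = 7:01 PM.
The digestion step ends at 7:01 PM − 279 min = 2:22 PM.
Centrifugation is bounded by the digestion step, so the earliest it can start is 2:22 PM.

2:22 PM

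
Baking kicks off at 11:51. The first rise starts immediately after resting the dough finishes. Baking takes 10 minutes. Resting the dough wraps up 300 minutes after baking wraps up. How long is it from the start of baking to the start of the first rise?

Baking ends at 11:51 + 10 min = 12:01.
Resting the dough ends at 12:01 + 300 min = 17:01.
So the first rise starts at 17:01.
From 11:51 to 17:01 is 5 hours 10 minutes.

5 hours 10 minutes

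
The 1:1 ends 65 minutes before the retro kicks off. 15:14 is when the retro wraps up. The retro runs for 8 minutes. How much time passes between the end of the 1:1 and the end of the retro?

1 h 13 min

The retro starts at 15:14 − 8 min = 15:06.
The 1:1 ends at 15:06 − 65 min = 14:01.
From 14:01 to 15:14 is 1 h 13 min.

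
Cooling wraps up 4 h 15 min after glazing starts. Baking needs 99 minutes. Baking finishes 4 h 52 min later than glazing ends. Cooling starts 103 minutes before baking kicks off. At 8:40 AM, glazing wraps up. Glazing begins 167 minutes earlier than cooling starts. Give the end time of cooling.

11:38 AM

Baking ends at 8:40 AM + 292 min = 1:32 PM.
Baking starts at 1:32 PM − 99 min = 11:53 AM.
Cooling starts at 11:53 AM − 103 min = 10:10 AM.
Glazing starts at 10:10 AM − 167 min = 7:23 AM.
Cooling ends at 7:23 AM + 255 min = 11:38 AM.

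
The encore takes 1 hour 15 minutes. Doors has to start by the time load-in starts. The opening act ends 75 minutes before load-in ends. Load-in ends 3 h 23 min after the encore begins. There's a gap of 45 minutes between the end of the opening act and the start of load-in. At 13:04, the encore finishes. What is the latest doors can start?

The encore starts at 13:04 − 75 min = 11:49.
Load-in ends at 11:49 + 203 min = 15:12.
The opening act ends at 15:12 − 75 min = 13:57.
Load-in starts at 13:57 + 45 min = 14:42.
Doors is bounded by load-in, so the latest it can start is 14:42.

14:42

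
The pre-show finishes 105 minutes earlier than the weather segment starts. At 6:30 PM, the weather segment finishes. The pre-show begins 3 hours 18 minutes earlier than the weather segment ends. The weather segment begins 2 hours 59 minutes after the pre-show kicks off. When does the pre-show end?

The pre-show starts at 6:30 PM − 198 min = 3:12 PM.
The weather segment starts at 3:12 PM + 179 min = 6:11 PM.
The pre-show ends at 6:11 PM − 105 min = 4:26 PM.

4:26 PM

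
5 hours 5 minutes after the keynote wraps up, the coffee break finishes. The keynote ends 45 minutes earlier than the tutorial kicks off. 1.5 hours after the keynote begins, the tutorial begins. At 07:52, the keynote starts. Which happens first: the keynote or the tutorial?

The tutorial starts at 07:52 + 90 min = 09:22.
The keynote starts at 07:52 and the tutorial starts at 09:22, so the keynote is first.

the keynote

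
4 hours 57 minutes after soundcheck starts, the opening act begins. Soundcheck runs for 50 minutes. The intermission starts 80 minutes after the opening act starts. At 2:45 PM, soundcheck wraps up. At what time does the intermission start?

Soundcheck starts at 2:45 PM − 50 min = 1:55 PM.
The opening act starts at 1:55 PM + 297 min = 6:52 PM.
The intermission starts at 6:52 PM + 80 min = 8:12 PM.

8:12 PM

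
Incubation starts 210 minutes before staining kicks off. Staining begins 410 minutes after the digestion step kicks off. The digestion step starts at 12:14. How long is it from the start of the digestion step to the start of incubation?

Staining starts at 12:14 + 410 min = 19:04.
Incubation starts at 19:04 − 210 min = 15:34.
From 12:14 to 15:34 is 200 minutes.

200 minutes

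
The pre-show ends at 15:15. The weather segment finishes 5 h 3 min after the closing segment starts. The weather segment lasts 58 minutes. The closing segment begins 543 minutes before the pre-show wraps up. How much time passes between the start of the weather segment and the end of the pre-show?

The closing segment starts at 15:15 − 543 min = 06:12.
The weather segment ends at 06:12 + 303 min = 11:15.
The weather segment starts at 11:15 − 58 min = 10:17.
From 10:17 to 15:15 is 298 minutes.

298 minutes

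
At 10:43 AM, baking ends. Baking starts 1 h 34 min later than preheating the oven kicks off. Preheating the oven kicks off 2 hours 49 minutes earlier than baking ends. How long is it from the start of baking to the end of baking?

Preheating the oven starts at 10:43 AM − 169 min = 7:54 AM.
Baking starts at 7:54 AM + 94 min = 9:28 AM.
From 9:28 AM to 10:43 AM is 1 h 15 min.

1 h 15 min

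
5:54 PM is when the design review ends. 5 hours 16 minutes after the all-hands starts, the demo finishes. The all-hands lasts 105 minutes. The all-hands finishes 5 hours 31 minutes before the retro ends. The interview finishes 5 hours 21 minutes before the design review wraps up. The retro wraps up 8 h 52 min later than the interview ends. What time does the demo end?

The interview ends at 5:54 PM − 321 min = 12:33 PM.
The retro ends at 12:33 PM + 532 min = 9:25 PM.
The all-hands ends at 9:25 PM − 331 min = 3:54 PM.
The all-hands starts at 3:54 PM − 105 min = 2:09 PM.
The demo ends at 2:09 PM + 316 min = 7:25 PM.

7:25 PM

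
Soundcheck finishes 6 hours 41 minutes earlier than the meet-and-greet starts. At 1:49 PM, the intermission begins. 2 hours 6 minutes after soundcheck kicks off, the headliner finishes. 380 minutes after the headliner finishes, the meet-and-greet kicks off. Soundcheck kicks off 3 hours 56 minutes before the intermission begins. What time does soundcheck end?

Soundcheck starts at 1:49 PM − 236 min = 9:53 AM.
The headliner ends at 9:53 AM + 126 min = 11:59 AM.
The meet-and-greet starts at 11:59 AM + 380 min = 6:19 PM.
Soundcheck ends at 6:19 PM − 401 min = 11:38 AM.

11:38 AM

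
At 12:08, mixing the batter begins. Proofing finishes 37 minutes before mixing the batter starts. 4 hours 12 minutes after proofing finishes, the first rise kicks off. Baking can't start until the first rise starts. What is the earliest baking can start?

Proofing ends at 12:08 − 37 min = 11:31.
The first rise starts at 11:31 + 252 min = 15:43.
Baking is bounded by the first rise, so the earliest it can start is 15:43.

15:43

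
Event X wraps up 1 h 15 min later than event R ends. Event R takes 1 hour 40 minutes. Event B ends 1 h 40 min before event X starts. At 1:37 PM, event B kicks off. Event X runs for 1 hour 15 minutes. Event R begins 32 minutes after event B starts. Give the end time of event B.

Event R starts at 1:37 PM + 32 min = 2:09 PM.
Event R ends at 2:09 PM + 100 min = 3:49 PM.
Event X ends at 3:49 PM + 75 min = 5:04 PM.
Event X starts at 5:04 PM − 75 min = 3:49 PM.
Event B ends at 3:49 PM − 100 min = 2:09 PM.

2:09 PM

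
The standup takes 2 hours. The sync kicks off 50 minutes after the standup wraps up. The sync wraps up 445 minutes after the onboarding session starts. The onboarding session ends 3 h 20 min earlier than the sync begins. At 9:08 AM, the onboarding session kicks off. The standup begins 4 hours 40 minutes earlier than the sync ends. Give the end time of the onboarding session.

The sync ends at 9:08 AM + 445 min = 4:33 PM.
The standup starts at 4:33 PM − 280 min = 11:53 AM.
The standup ends at 11:53 AM + 120 min = 1:53 PM.
The sync starts at 1:53 PM + 50 min = 2:43 PM.
The onboarding session ends at 2:43 PM − 200 min = 11:23 AM.

11:23 AM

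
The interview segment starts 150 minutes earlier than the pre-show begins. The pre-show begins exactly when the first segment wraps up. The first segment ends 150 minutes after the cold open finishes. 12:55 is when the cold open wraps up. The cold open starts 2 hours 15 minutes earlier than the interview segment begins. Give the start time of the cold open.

The first segment ends at 12:55 + 150 min = 15:25.
So the pre-show starts at 15:25.
The interview segment starts at 15:25 − 150 min = 12:55.
The cold open starts at 12:55 − 135 min = 10:40.

10:40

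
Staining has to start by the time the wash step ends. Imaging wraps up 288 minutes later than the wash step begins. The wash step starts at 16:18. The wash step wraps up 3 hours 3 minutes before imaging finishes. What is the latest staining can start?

18:03

Imaging ends at 16:18 + 288 min = 21:06.
The wash step ends at 21:06 − 183 min = 18:03.
Staining is bounded by the wash step, so the latest it can start is 18:03.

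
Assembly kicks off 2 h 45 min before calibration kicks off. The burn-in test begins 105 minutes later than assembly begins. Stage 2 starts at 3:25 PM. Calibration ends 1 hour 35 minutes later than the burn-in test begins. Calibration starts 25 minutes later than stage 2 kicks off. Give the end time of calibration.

4:25 PM

Calibration starts at 3:25 PM + 25 min = 3:50 PM.
Assembly starts at 3:50 PM − 165 min = 1:05 PM.
The burn-in test starts at 1:05 PM + 105 min = 2:50 PM.
Calibration ends at 2:50 PM + 95 min = 4:25 PM.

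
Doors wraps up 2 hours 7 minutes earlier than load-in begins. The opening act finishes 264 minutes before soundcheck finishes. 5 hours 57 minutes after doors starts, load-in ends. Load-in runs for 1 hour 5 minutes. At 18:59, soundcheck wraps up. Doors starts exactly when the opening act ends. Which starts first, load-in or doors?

The opening act ends at 18:59 − 264 min = 14:35.
So doors starts at 14:35.
Load-in ends at 14:35 + 357 min = 20:32.
Load-in starts at 20:32 − 65 min = 19:27.
Load-in starts at 19:27 and doors starts at 14:35, so doors is first.

doors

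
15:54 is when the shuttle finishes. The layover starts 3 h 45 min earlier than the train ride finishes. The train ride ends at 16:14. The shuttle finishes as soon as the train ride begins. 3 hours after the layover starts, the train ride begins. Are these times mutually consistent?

No

The layover starts at 16:14 − 225 min = 12:29.
The train ride starts at 12:29 + 180 min = 15:29.
So the shuttle ends at 15:29.
But the shuttle is also said to end at 15:54 — a 25-minute conflict.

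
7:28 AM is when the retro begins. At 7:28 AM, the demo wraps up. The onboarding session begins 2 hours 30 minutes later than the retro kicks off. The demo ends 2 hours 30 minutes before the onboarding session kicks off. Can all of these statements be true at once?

Yes

The onboarding session starts at 7:28 AM + 150 min = 9:58 AM.
The demo ends at 9:58 AM − 150 min = 7:28 AM.
That matches the stated 7:28 AM, so the schedule is consistent.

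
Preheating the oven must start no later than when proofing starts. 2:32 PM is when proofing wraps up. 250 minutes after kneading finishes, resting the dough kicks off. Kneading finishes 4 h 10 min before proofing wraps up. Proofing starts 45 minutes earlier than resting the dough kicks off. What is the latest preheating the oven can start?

Kneading ends at 2:32 PM − 250 min = 10:22 AM.
Resting the dough starts at 10:22 AM + 250 min = 2:32 PM.
Proofing starts at 2:32 PM − 45 min = 1:47 PM.
Preheating the oven is bounded by proofing, so the latest it can start is 1:47 PM.

1:47 PM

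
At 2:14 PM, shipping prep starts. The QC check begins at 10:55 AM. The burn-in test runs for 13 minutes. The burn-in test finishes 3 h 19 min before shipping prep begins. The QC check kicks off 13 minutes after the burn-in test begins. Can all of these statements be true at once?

The burn-in test ends at 2:14 PM − 199 min = 10:55 AM.
The burn-in test starts at 10:55 AM − 13 min = 10:42 AM.
The QC check starts at 10:42 AM + 13 min = 10:55 AM.
That matches the stated 10:55 AM, so the schedule is consistent.

Yes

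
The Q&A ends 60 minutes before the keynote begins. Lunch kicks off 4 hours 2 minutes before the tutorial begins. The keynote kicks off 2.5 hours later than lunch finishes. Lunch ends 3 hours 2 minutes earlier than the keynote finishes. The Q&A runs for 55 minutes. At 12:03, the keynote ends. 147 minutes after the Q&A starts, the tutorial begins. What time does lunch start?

Lunch ends at 12:03 − 182 min = 09:01.
The keynote starts at 09:01 + 150 min = 11:31.
The Q&A ends at 11:31 − 60 min = 10:31.
The Q&A starts at 10:31 − 55 min = 09:36.
The tutorial starts at 09:36 + 147 min = 12:03.
Lunch starts at 12:03 − 242 min = 08:01.

08:01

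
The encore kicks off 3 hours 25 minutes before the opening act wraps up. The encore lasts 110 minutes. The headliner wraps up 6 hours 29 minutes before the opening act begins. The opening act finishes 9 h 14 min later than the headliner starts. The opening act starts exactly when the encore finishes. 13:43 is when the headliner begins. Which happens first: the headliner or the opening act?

The opening act ends at 13:43 + 554 min = 22:57.
The encore starts at 22:57 − 205 min = 19:32.
The encore ends at 19:32 + 110 min = 21:22.
So the opening act starts at 21:22.
The headliner starts at 13:43 and the opening act starts at 21:22, so the headliner is first.

the headliner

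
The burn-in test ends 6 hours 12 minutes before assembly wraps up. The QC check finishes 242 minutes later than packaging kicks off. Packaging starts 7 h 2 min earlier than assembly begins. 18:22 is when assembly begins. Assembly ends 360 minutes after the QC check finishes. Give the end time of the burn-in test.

15:10

Packaging starts at 18:22 − 422 min = 11:20.
The QC check ends at 11:20 + 242 min = 15:22.
Assembly ends at 15:22 + 360 min = 21:22.
The burn-in test ends at 21:22 − 372 min = 15:10.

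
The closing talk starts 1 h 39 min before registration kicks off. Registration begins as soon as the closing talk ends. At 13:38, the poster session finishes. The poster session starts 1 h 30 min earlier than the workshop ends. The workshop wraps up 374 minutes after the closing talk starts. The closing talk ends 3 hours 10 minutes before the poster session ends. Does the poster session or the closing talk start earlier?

The closing talk ends at 13:38 − 190 min = 10:28.
So registration starts at 10:28.
The closing talk starts at 10:28 − 99 min = 08:49.
The workshop ends at 08:49 + 374 min = 15:03.
The poster session starts at 15:03 − 90 min = 13:33.
The poster session starts at 13:33 and the closing talk starts at 08:49, so the closing talk is first.

the closing talk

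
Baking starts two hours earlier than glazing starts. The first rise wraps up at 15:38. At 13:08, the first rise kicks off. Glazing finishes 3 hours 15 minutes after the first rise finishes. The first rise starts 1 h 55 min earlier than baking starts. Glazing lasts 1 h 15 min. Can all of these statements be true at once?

Glazing ends at 15:38 + 195 min = 18:53.
Glazing starts at 18:53 − 75 min = 17:38.
Baking starts at 17:38 − 120 min = 15:38.
The first rise starts at 15:38 − 115 min = 13:43.
But the first rise is also said to start at 13:08 — a 35-minute conflict.

No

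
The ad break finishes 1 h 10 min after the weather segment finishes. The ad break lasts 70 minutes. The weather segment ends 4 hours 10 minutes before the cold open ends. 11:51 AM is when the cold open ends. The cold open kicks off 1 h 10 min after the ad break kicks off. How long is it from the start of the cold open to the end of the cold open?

3 hours

The weather segment ends at 11:51 AM − 250 min = 7:41 AM.
The ad break ends at 7:41 AM + 70 min = 8:51 AM.
The ad break starts at 8:51 AM − 70 min = 7:41 AM.
The cold open starts at 7:41 AM + 70 min = 8:51 AM.
From 8:51 AM to 11:51 AM is 3 hours.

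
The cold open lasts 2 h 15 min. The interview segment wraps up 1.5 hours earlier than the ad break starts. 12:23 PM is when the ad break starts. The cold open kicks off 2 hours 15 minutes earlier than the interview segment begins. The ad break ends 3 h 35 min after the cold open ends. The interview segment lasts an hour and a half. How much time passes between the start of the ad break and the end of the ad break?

35 minutes

The interview segment ends at 12:23 PM − 90 min = 10:53 AM.
The interview segment starts at 10:53 AM − 90 min = 9:23 AM.
The cold open starts at 9:23 AM − 135 min = 7:08 AM.
The cold open ends at 7:08 AM + 135 min = 9:23 AM.
The ad break ends at 9:23 AM + 215 min = 12:58 PM.
From 12:23 PM to 12:58 PM is 35 minutes.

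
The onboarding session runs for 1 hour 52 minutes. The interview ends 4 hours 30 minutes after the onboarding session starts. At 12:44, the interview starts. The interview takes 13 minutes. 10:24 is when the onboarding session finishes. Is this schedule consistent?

No

The onboarding session starts at 10:24 − 112 min = 08:32.
The interview ends at 08:32 + 270 min = 13:02.
The interview starts at 13:02 − 13 min = 12:49.
But the interview is also said to start at 12:44 — a 5-minute conflict.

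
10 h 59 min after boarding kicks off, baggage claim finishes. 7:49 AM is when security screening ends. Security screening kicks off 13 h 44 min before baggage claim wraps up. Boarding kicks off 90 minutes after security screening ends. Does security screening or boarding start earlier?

security screening

Boarding starts at 7:49 AM + 90 min = 9:19 AM.
Baggage claim ends at 9:19 AM + 659 min = 8:18 PM.
Security screening starts at 8:18 PM − 824 min = 6:34 AM.
Security screening starts at 6:34 AM and boarding starts at 9:19 AM, so security screening is first.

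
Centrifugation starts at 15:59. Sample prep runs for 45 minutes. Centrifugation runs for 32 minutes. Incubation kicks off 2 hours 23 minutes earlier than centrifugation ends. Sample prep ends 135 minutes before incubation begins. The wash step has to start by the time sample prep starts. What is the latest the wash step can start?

11:08

Centrifugation ends at 15:59 + 32 min = 16:31.
Incubation starts at 16:31 − 143 min = 14:08.
Sample prep ends at 14:08 − 135 min = 11:53.
Sample prep starts at 11:53 − 45 min = 11:08.
The wash step is bounded by sample prep, so the latest it can start is 11:08.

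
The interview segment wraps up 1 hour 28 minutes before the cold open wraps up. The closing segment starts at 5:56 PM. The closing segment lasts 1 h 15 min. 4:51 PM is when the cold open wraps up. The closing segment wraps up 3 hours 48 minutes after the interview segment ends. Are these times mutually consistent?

The interview segment ends at 4:51 PM − 88 min = 3:23 PM.
The closing segment ends at 3:23 PM + 228 min = 7:11 PM.
The closing segment starts at 7:11 PM − 75 min = 5:56 PM.
That matches the stated 5:56 PM, so the schedule is consistent.

Yes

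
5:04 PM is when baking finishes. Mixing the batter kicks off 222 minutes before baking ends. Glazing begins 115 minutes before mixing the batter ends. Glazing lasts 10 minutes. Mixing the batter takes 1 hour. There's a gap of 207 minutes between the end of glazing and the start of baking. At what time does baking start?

4:04 PM

Mixing the batter starts at 5:04 PM − 222 min = 1:22 PM.
Mixing the batter ends at 1:22 PM + 60 min = 2:22 PM.
Glazing starts at 2:22 PM − 115 min = 12:27 PM.
Glazing ends at 12:27 PM + 10 min = 12:37 PM.
Baking starts at 12:37 PM + 207 min = 4:04 PM.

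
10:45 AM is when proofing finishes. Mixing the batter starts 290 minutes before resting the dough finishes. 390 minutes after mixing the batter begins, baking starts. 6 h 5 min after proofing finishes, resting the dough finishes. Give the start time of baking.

6:30 PM

Resting the dough ends at 10:45 AM + 365 min = 4:50 PM.
Mixing the batter starts at 4:50 PM − 290 min = 12:00 PM.
Baking starts at 12:00 PM + 390 min = 6:30 PM.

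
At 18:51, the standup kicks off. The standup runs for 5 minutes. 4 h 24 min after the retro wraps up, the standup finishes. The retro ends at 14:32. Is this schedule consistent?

Yes

The standup ends at 14:32 + 264 min = 18:56.
The standup starts at 18:56 − 5 min = 18:51.
That matches the stated 18:51, so the schedule is consistent.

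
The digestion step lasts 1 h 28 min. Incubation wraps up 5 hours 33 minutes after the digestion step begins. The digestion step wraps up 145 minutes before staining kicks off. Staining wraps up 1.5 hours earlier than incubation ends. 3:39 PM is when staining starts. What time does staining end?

3:49 PM

The digestion step ends at 3:39 PM − 145 min = 1:14 PM.
The digestion step starts at 1:14 PM − 88 min = 11:46 AM.
Incubation ends at 11:46 AM + 333 min = 5:19 PM.
Staining ends at 5:19 PM − 90 min = 3:49 PM.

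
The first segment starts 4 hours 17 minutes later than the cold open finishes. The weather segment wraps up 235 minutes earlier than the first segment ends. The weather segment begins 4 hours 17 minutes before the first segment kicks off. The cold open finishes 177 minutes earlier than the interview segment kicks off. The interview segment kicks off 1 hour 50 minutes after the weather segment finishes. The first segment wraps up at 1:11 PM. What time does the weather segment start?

The weather segment ends at 1:11 PM − 235 min = 9:16 AM.
The interview segment starts at 9:16 AM + 110 min = 11:06 AM.
The cold open ends at 11:06 AM − 177 min = 8:09 AM.
The first segment starts at 8:09 AM + 257 min = 12:26 PM.
The weather segment starts at 12:26 PM − 257 min = 8:09 AM.

8:09 AM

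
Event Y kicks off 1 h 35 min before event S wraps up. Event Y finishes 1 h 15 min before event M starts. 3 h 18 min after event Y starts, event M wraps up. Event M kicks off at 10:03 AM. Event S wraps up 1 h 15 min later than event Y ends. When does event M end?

11:46 AM

Event Y ends at 10:03 AM − 75 min = 8:48 AM.
Event S ends at 8:48 AM + 75 min = 10:03 AM.
Event Y starts at 10:03 AM − 95 min = 8:28 AM.
Event M ends at 8:28 AM + 198 min = 11:46 AM.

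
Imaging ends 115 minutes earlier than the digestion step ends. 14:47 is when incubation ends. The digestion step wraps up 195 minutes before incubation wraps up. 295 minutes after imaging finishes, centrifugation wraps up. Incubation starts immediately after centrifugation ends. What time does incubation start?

14:32

The digestion step ends at 14:47 − 195 min = 11:32.
Imaging ends at 11:32 − 115 min = 09:37.
Centrifugation ends at 09:37 + 295 min = 14:32.
So incubation starts at 14:32.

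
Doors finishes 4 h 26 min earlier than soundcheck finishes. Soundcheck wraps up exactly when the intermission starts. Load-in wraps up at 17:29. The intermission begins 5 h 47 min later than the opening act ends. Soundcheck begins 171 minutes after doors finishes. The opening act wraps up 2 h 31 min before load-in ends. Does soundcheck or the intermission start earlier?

The opening act ends at 17:29 − 151 min = 14:58.
The intermission starts at 14:58 + 347 min = 20:45.
So soundcheck ends at 20:45.
Doors ends at 20:45 − 266 min = 16:19.
Soundcheck starts at 16:19 + 171 min = 19:10.
Soundcheck starts at 19:10 and the intermission starts at 20:45, so soundcheck is first.

soundcheck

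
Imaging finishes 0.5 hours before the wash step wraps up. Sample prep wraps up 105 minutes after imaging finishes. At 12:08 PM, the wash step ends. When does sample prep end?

Imaging ends at 12:08 PM − 30 min = 11:38 AM.
Sample prep ends at 11:38 AM + 105 min = 1:23 PM.

1:23 PM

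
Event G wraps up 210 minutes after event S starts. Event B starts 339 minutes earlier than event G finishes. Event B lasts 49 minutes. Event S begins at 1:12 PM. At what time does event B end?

11:52 AM

Event G ends at 1:12 PM + 210 min = 4:42 PM.
Event B starts at 4:42 PM − 339 min = 11:03 AM.
Event B ends at 11:03 AM + 49 min = 11:52 AM.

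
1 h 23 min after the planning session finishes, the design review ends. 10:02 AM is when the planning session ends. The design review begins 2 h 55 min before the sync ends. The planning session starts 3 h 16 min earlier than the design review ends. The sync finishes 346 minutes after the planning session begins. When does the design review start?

The design review ends at 10:02 AM + 83 min = 11:25 AM.
The planning session starts at 11:25 AM − 196 min = 8:09 AM.
The sync ends at 8:09 AM + 346 min = 1:55 PM.
The design review starts at 1:55 PM − 175 min = 11:00 AM.

11:00 AM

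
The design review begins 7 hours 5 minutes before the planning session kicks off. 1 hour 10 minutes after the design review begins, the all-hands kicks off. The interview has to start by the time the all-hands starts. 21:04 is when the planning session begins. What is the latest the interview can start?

15:09

The design review starts at 21:04 − 425 min = 13:59.
The all-hands starts at 13:59 + 70 min = 15:09.
The interview is bounded by the all-hands, so the latest it can start is 15:09.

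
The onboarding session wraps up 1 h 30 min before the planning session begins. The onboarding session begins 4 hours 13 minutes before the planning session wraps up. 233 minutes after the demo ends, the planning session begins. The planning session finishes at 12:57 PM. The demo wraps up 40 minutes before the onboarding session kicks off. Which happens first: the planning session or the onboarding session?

The onboarding session starts at 12:57 PM − 253 min = 8:44 AM.
The demo ends at 8:44 AM − 40 min = 8:04 AM.
The planning session starts at 8:04 AM + 233 min = 11:57 AM.
The planning session starts at 11:57 AM and the onboarding session starts at 8:44 AM, so the onboarding session is first.

the onboarding session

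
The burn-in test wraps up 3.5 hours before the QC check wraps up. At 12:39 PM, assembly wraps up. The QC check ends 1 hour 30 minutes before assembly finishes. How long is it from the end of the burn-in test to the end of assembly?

300 minutes

The QC check ends at 12:39 PM − 90 min = 11:09 AM.
The burn-in test ends at 11:09 AM − 210 min = 7:39 AM.
From 7:39 AM to 12:39 PM is 300 minutes.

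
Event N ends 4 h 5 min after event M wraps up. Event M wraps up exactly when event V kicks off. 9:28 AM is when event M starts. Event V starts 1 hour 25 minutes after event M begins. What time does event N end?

Event V starts at 9:28 AM + 85 min = 10:53 AM.
So event M ends at 10:53 AM.
Event N ends at 10:53 AM + 245 min = 2:58 PM.

2:58 PM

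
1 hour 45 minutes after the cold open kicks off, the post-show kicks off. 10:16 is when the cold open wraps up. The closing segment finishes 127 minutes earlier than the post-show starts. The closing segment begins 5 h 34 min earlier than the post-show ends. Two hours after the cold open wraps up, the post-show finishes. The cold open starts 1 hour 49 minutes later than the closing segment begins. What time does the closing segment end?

The post-show ends at 10:16 + 120 min = 12:16.
The closing segment starts at 12:16 − 334 min = 06:42.
The cold open starts at 06:42 + 109 min = 08:31.
The post-show starts at 08:31 + 105 min = 10:16.
The closing segment ends at 10:16 − 127 min = 08:09.

08:09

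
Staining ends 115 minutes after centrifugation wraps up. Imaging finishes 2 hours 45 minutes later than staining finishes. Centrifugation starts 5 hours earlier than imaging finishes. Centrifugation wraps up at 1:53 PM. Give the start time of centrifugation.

Staining ends at 1:53 PM + 115 min = 3:48 PM.
Imaging ends at 3:48 PM + 165 min = 6:33 PM.
Centrifugation starts at 6:33 PM − 300 min = 1:33 PM.

1:33 PM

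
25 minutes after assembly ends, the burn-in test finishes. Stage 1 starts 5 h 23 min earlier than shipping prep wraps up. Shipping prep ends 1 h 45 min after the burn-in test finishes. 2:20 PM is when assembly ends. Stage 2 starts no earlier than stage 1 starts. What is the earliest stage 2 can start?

11:07 AM

The burn-in test ends at 2:20 PM + 25 min = 2:45 PM.
Shipping prep ends at 2:45 PM + 105 min = 4:30 PM.
Stage 1 starts at 4:30 PM − 323 min = 11:07 AM.
Stage 2 is bounded by stage 1, so the earliest it can start is 11:07 AM.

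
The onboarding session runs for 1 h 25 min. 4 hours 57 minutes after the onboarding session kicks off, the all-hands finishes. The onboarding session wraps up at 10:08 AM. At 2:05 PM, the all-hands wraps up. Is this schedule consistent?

The onboarding session starts at 10:08 AM − 85 min = 8:43 AM.
The all-hands ends at 8:43 AM + 297 min = 1:40 PM.
But the all-hands is also said to end at 2:05 PM — a 25-minute conflict.

No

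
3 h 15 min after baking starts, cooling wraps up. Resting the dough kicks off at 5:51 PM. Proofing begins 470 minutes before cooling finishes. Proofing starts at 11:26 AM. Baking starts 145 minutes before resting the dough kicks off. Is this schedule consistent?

No

Baking starts at 5:51 PM − 145 min = 3:26 PM.
Cooling ends at 3:26 PM + 195 min = 6:41 PM.
Proofing starts at 6:41 PM − 470 min = 10:51 AM.
But proofing is also said to start at 11:26 AM — a 35-minute conflict.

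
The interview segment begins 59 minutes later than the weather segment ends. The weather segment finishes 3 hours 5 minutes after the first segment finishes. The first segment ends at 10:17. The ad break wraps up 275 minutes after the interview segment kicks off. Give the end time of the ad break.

18:56

The weather segment ends at 10:17 + 185 min = 13:22.
The interview segment starts at 13:22 + 59 min = 14:21.
The ad break ends at 14:21 + 275 min = 18:56.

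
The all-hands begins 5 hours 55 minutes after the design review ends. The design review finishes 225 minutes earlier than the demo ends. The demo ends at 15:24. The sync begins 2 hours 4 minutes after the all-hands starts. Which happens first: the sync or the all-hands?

the all-hands

The design review ends at 15:24 − 225 min = 11:39.
The all-hands starts at 11:39 + 355 min = 17:34.
The sync starts at 17:34 + 124 min = 19:38.
The sync starts at 19:38 and the all-hands starts at 17:34, so the all-hands is first.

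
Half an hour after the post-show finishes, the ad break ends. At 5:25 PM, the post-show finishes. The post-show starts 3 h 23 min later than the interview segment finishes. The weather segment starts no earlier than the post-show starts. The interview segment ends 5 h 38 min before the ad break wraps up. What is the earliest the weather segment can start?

3:40 PM

The ad break ends at 5:25 PM + 30 min = 5:55 PM.
The interview segment ends at 5:55 PM − 338 min = 12:17 PM.
The post-show starts at 12:17 PM + 203 min = 3:40 PM.
The weather segment is bounded by the post-show, so the earliest it can start is 3:40 PM.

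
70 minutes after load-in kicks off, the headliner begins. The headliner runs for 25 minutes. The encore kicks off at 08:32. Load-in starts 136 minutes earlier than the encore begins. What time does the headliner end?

07:51

Load-in starts at 08:32 − 136 min = 06:16.
The headliner starts at 06:16 + 70 min = 07:26.
The headliner ends at 07:26 + 25 min = 07:51.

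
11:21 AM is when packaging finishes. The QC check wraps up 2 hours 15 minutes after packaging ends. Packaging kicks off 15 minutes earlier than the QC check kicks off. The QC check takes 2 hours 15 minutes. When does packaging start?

The QC check ends at 11:21 AM + 135 min = 1:36 PM.
The QC check starts at 1:36 PM − 135 min = 11:21 AM.
Packaging starts at 11:21 AM − 15 min = 11:06 AM.

11:06 AM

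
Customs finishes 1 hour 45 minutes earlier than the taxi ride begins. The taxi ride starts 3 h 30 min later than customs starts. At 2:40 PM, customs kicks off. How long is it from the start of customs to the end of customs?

105 minutes

The taxi ride starts at 2:40 PM + 210 min = 6:10 PM.
Customs ends at 6:10 PM − 105 min = 4:25 PM.
From 2:40 PM to 4:25 PM is 105 minutes.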